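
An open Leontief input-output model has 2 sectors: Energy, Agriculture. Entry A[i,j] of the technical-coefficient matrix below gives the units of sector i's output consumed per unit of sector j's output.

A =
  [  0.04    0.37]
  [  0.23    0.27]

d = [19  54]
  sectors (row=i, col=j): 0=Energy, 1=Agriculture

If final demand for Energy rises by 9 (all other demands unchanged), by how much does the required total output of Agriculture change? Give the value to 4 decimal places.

Form M = I − A:
  [  0.96   -0.37]
  [ -0.23    0.73]
Leontief inverse L = M⁻¹:
  [  1.1856    0.6009]
  [  0.3736    1.5592]
Total output x = L · d:
  x_0 = 1.1856·19 + 0.6009·54 = 54.9781
  x_1 = 0.3736·19 + 1.5592·54 = 91.2945
Δx_1 = L[1,0] · Δd_0 = 0.3736 · 9 = 3.3620

3.3620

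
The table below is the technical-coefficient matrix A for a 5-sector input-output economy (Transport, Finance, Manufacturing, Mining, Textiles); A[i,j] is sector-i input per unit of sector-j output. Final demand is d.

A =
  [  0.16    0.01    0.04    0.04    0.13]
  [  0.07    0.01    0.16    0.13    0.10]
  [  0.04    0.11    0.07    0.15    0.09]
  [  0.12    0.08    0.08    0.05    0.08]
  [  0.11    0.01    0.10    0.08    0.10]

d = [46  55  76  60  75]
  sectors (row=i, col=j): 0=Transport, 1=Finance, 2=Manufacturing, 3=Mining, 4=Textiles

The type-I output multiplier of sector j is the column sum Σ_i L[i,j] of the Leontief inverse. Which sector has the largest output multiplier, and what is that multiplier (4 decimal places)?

Transport (1.8841)

Form M = I − A:
  [  0.84   -0.01   -0.04   -0.04   -0.13]
  [ -0.07    0.99   -0.16   -0.13   -0.10]
  [ -0.04   -0.11    0.93   -0.15   -0.09]
  [ -0.12   -0.08   -0.08    0.95   -0.08]
  [ -0.11   -0.01   -0.10   -0.08    0.90]
Leontief inverse L = M⁻¹:
  [  1.2356    0.0312    0.0873    0.0868    0.1984]
  [  0.1508    1.0546    0.2245    0.2012    0.1793]
  [  0.1201    0.1476    1.1428    0.2198    0.1676]
  [  0.1943    0.1087    0.1390    1.1105    0.1528]
  [  0.1833    0.0416    0.1525    0.1360    1.1695]
Total output x = L · d:
  x_0 = 1.2356·46 + 0.0312·55 + 0.0873·76 + 0.0868·60 + 0.1984·75 = 85.2761
  x_1 = 0.1508·46 + 1.0546·55 + 0.2245·76 + 0.2012·60 + 0.1793·75 = 107.5266
  x_2 = 0.1201·46 + 0.1476·55 + 1.1428·76 + 0.2198·60 + 0.1676·75 = 126.2482
  x_3 = 0.1943·46 + 0.1087·55 + 0.1390·76 + 1.1105·60 + 0.1528·75 = 103.5683
  x_4 = 0.1833·46 + 0.0416·55 + 0.1525·76 + 0.1360·60 + 1.1695·75 = 118.1843
Output multipliers (column sums of L):
  Transport: 1.8841
  Finance: 1.3838
  Manufacturing: 1.7461
  Mining: 1.7543
  Textiles: 1.8676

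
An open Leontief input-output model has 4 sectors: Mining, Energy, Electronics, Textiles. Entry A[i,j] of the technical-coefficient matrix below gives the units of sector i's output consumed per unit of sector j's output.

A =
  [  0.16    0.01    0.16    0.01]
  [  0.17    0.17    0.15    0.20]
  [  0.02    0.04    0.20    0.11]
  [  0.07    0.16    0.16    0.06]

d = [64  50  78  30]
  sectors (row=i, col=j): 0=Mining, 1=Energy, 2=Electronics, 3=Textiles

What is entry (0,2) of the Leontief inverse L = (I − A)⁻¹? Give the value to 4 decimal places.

L[0,2] = 0.2588

Form M = I − A:
  [  0.84   -0.01   -0.16   -0.01]
  [ -0.17    0.83   -0.15   -0.20]
  [ -0.02   -0.04    0.80   -0.11]
  [ -0.07   -0.16   -0.16    0.94]
Leontief inverse L = M⁻¹:
  [  1.2083    0.0369    0.2588    0.0510]
  [  0.2959    1.2876    0.3646    0.3198]
  [  0.0658    0.0981    1.3167    0.1757]
  [  0.1516    0.2386    0.3054    1.1520]
Total output x = L · d:
  x_0 = 1.2083·64 + 0.0369·50 + 0.2588·78 + 0.0510·30 = 100.8907
  x_1 = 0.2959·64 + 1.2876·50 + 0.3646·78 + 0.3198·30 = 121.3467
  x_2 = 0.0658·64 + 0.0981·50 + 1.3167·78 + 0.1757·30 = 117.0914
  x_3 = 0.1516·64 + 0.2386·50 + 0.3054·78 + 1.1520·30 = 80.0133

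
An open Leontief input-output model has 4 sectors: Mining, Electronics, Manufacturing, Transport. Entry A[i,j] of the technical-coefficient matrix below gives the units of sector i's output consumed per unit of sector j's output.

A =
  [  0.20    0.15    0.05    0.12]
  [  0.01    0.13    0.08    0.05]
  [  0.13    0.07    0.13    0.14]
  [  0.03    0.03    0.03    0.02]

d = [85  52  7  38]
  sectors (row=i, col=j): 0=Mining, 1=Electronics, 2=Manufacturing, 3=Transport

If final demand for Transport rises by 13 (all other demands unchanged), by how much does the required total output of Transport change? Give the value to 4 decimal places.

Form M = I − A:
  [  0.80   -0.15   -0.05   -0.12]
  [ -0.01    0.87   -0.08   -0.05]
  [ -0.13   -0.07    0.87   -0.14]
  [ -0.03   -0.03   -0.03    0.98]
Leontief inverse L = M⁻¹:
  [  1.2762    0.2345    0.1012    0.1827]
  [  0.0358    1.1674    0.1122    0.0800]
  [  0.2010    0.1365    1.1804    0.2002]
  [  0.0463    0.0471    0.0427    1.0346]
Total output x = L · d:
  x_0 = 1.2762·85 + 0.2345·52 + 0.1012·7 + 0.1827·38 = 128.3233
  x_1 = 0.0358·85 + 1.1674·52 + 0.1122·7 + 0.0800·38 = 67.5723
  x_2 = 0.2010·85 + 0.1365·52 + 1.1804·7 + 0.2002·38 = 40.0597
  x_3 = 0.0463·85 + 0.0471·52 + 0.0427·7 + 1.0346·38 = 45.9986
Δx_3 = L[3,3] · Δd_3 = 1.0346 · 13 = 13.4495

13.4495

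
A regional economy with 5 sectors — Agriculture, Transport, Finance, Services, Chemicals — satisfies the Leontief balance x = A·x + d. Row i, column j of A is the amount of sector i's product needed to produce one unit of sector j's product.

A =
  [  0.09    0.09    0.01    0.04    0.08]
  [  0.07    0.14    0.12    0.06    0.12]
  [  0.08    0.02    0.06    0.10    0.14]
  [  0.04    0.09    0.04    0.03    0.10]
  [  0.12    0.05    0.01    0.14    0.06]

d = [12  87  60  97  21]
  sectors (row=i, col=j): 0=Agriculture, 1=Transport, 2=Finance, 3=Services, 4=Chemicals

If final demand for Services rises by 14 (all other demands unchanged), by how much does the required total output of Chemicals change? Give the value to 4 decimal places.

2.4855

Form M = I − A:
  [  0.91   -0.09   -0.01   -0.04   -0.08]
  [ -0.07    0.86   -0.12   -0.06   -0.12]
  [ -0.08   -0.02    0.94   -0.10   -0.14]
  [ -0.04   -0.09   -0.04    0.97   -0.10]
  [ -0.12   -0.05   -0.01   -0.14    0.94]
Leontief inverse L = M⁻¹:
  [  1.1323    0.1347    0.0339    0.0768    0.1268]
  [  0.1395    1.2063    0.1630    0.1266    0.2036]
  [  0.1327    0.0662    1.0821    0.1495    0.1968]
  [  0.0822    0.1307    0.0647    1.0703    0.1472]
  [  0.1656    0.1015    0.0341    0.1775    1.1149]
Total output x = L · d:
  x_0 = 1.1323·12 + 0.1347·87 + 0.0339·60 + 0.0768·97 + 0.1268·21 = 37.4515
  x_1 = 0.1395·12 + 1.2063·87 + 0.1630·60 + 0.1266·97 + 0.2036·21 = 132.9538
  x_2 = 0.1327·12 + 0.0662·87 + 1.0821·60 + 0.1495·97 + 0.1968·21 = 90.9148
  x_3 = 0.0822·12 + 0.1307·87 + 0.0647·60 + 1.0703·97 + 0.1472·21 = 123.1450
  x_4 = 0.1656·12 + 0.1015·87 + 0.0341·60 + 0.1775·97 + 1.1149·21 = 53.5014
Δx_4 = L[4,3] · Δd_3 = 0.1775 · 14 = 2.4855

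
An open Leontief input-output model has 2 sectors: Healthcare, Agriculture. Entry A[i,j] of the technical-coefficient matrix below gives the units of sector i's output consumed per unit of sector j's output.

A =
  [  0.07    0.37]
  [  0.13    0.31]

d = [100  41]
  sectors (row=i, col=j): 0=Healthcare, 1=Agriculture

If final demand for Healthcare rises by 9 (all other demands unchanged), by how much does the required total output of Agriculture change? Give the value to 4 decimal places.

Form M = I − A:
  [  0.93   -0.37]
  [ -0.13    0.69]
Leontief inverse L = M⁻¹:
  [  1.1624    0.6233]
  [  0.2190    1.5667]
Total output x = L · d:
  x_0 = 1.1624·100 + 0.6233·41 = 141.7958
  x_1 = 0.2190·100 + 1.5667·41 = 86.1354
Δx_1 = L[1,0] · Δd_0 = 0.2190 · 9 = 1.9710

1.9710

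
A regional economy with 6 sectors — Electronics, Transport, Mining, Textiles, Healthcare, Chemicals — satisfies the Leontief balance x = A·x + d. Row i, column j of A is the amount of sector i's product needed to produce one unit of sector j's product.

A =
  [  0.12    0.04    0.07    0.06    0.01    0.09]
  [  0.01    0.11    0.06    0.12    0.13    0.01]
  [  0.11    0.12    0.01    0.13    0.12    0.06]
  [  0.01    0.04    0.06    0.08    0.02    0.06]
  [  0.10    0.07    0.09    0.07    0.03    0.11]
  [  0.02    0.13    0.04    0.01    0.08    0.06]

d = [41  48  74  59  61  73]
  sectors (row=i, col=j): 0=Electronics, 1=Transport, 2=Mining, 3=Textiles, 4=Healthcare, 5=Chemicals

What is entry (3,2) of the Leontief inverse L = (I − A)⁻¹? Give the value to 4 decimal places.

Form M = I − A:
  [  0.88   -0.04   -0.07   -0.06   -0.01   -0.09]
  [ -0.01    0.89   -0.06   -0.12   -0.13   -0.01]
  [ -0.11   -0.12    0.99   -0.13   -0.12   -0.06]
  [ -0.01   -0.04   -0.06    0.92   -0.02   -0.06]
  [ -0.10   -0.07   -0.09   -0.07    0.97   -0.11]
  [ -0.02   -0.13   -0.04   -0.01   -0.08    0.94]
Leontief inverse L = M⁻¹:
  [  1.1604    0.0943    0.1042    0.1080    0.0506    0.1316]
  [  0.0500    1.1705    0.1042    0.1849    0.1788    0.0566]
  [  0.1600    0.1908    1.0656    0.2003    0.1729    0.1184]
  [  0.0317    0.0794    0.0828    1.1159    0.0514    0.0864]
  [  0.1462    0.1386    0.1315    0.1303    1.0831    0.1589]
  [  0.0512    0.1846    0.0741    0.0594    0.1259    1.0939]
Total output x = L · d:
  x_0 = 1.1604·41 + 0.0943·48 + 0.1042·74 + 0.1080·59 + 0.0506·61 + 0.1316·73 = 78.8736
  x_1 = 0.0500·41 + 1.1705·48 + 0.1042·74 + 0.1849·59 + 0.1788·61 + 0.0566·73 = 91.8956
  x_2 = 0.1600·41 + 0.1908·48 + 1.0656·74 + 0.2003·59 + 0.1729·61 + 0.1184·73 = 125.5846
  x_3 = 0.0317·41 + 0.0794·48 + 0.0828·74 + 1.1159·59 + 0.0514·61 + 0.0864·73 = 86.5251
  x_4 = 0.1462·41 + 0.1386·48 + 0.1315·74 + 0.1303·59 + 1.0831·61 + 0.1589·73 = 107.7343
  x_5 = 0.0512·41 + 0.1846·48 + 0.0741·74 + 0.0594·59 + 0.1259·61 + 1.0939·73 = 107.4801

L[3,2] = 0.0828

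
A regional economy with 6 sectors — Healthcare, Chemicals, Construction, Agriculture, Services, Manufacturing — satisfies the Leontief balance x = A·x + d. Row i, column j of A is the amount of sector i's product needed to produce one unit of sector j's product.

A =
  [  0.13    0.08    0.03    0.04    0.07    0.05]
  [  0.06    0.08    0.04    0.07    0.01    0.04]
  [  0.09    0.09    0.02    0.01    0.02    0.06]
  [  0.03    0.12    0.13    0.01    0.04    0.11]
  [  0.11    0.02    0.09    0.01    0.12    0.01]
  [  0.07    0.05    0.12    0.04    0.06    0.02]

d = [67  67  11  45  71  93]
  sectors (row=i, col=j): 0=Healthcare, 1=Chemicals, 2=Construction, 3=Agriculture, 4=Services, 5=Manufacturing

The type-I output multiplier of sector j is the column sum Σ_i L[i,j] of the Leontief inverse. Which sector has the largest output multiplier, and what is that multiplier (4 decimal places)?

Form M = I − A:
  [  0.87   -0.08   -0.03   -0.04   -0.07   -0.05]
  [ -0.06    0.92   -0.04   -0.07   -0.01   -0.04]
  [ -0.09   -0.09    0.98   -0.01   -0.02   -0.06]
  [ -0.03   -0.12   -0.13    0.99   -0.04   -0.11]
  [ -0.11   -0.02   -0.09   -0.01    0.88   -0.01]
  [ -0.07   -0.05   -0.12   -0.04   -0.06    0.98]
Leontief inverse L = M⁻¹:
  [  1.1869    0.1245    0.0688    0.0617    0.1055    0.0778]
  [  0.0965    1.1177    0.0708    0.0866    0.0303    0.0649]
  [  0.1294    0.1225    1.0467    0.0281    0.0422    0.0793]
  [  0.0846    0.1678    0.1698    1.0334    0.0689    0.1383]
  [  0.1661    0.0564    0.1209    0.0249    1.1563    0.0328]
  [  0.1192    0.0912    0.1510    0.0560    0.0879    1.0466]
Total output x = L · d:
  x_0 = 1.1869·67 + 0.1245·67 + 0.0688·11 + 0.0617·45 + 0.1055·71 + 0.0778·93 = 106.1234
  x_1 = 0.0965·67 + 1.1177·67 + 0.0708·11 + 0.0866·45 + 0.0303·71 + 0.0649·93 = 94.2167
  x_2 = 0.1294·67 + 0.1225·67 + 1.0467·11 + 0.0281·45 + 0.0422·71 + 0.0793·93 = 40.0226
  x_3 = 0.0846·67 + 0.1678·67 + 0.1698·11 + 1.0334·45 + 0.0689·71 + 0.1383·93 = 83.0269
  x_4 = 0.1661·67 + 0.0564·67 + 0.1209·11 + 0.0249·45 + 1.1563·71 + 0.0328·93 = 102.5099
  x_5 = 0.1192·67 + 0.0912·67 + 0.1510·11 + 0.0560·45 + 0.0879·71 + 1.0466·93 = 121.8509
Output multipliers (column sums of L):
  Healthcare: 1.7826
  Chemicals: 1.6802
  Construction: 1.6280
  Agriculture: 1.2906
  Services: 1.4911
  Manufacturing: 1.4397

Healthcare (1.7826)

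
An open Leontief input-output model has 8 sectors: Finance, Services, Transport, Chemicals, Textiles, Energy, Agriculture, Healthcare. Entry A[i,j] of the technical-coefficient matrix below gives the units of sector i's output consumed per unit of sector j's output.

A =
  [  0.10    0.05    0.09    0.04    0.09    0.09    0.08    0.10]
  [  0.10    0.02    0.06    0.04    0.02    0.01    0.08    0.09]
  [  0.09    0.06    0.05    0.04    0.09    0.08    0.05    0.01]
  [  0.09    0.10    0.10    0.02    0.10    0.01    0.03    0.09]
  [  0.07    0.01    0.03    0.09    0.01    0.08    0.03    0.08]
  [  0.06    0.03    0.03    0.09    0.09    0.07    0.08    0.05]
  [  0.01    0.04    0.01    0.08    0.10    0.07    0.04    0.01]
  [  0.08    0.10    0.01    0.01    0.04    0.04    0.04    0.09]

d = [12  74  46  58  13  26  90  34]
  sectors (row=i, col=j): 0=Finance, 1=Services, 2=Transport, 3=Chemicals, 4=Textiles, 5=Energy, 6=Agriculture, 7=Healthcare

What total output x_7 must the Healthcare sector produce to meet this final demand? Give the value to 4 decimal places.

66.5954

Form M = I − A:
  [  0.90   -0.05   -0.09   -0.04   -0.09   -0.09   -0.08   -0.10]
  [ -0.10    0.98   -0.06   -0.04   -0.02   -0.01   -0.08   -0.09]
  [ -0.09   -0.06    0.95   -0.04   -0.09   -0.08   -0.05   -0.01]
  [ -0.09   -0.10   -0.10    0.98   -0.10   -0.01   -0.03   -0.09]
  [ -0.07   -0.01   -0.03   -0.09    0.99   -0.08   -0.03   -0.08]
  [ -0.06   -0.03   -0.03   -0.09   -0.09    0.93   -0.08   -0.05]
  [ -0.01   -0.04   -0.01   -0.08   -0.10   -0.07    0.96   -0.01]
  [ -0.08   -0.10   -0.01   -0.01   -0.04   -0.04   -0.04    0.91]
Leontief inverse L = M⁻¹:
  [  1.1900    0.1111    0.1446    0.1034    0.1708    0.1633    0.1456    0.1792]
  [  0.1597    1.0646    0.0976    0.0778    0.0762    0.0581    0.1227    0.1428]
  [  0.1577    0.1012    1.0943    0.0903    0.1502    0.1349    0.1002    0.0700]
  [  0.1708    0.1505    0.1481    1.0694    0.1615    0.0696    0.0854    0.1600]
  [  0.1295    0.0551    0.0688    0.1268    1.0660    0.1233    0.0721    0.1343]
  [  0.1287    0.0783    0.0749    0.1406    0.1541    1.1243    0.1288    0.1134]
  [  0.0593    0.0720    0.0424    0.1183    0.1432    0.1070    1.0742    0.0561]
  [  0.1397    0.1385    0.0453    0.0473    0.0867    0.0825    0.0844    1.1462]
Total output x = L · d:
  x_0 = 1.1900·12 + 0.1111·74 + 0.1446·46 + 0.1034·58 + 0.1708·13 + 0.1633·26 + 0.1456·90 + 0.1792·34 = 60.8075
  x_1 = 0.1597·12 + 1.0646·74 + 0.0976·46 + 0.0778·58 + 0.0762·13 + 0.0581·26 + 0.1227·90 + 0.1428·34 = 108.0961
  x_2 = 0.1577·12 + 0.1012·74 + 1.0943·46 + 0.0903·58 + 0.1502·13 + 0.1349·26 + 0.1002·90 + 0.0700·34 = 81.8155
  x_3 = 0.1708·12 + 0.1505·74 + 0.1481·46 + 1.0694·58 + 0.1615·13 + 0.0696·26 + 0.0854·90 + 0.1600·34 = 99.0644
  x_4 = 0.1295·12 + 0.0551·74 + 0.0688·46 + 0.1268·58 + 1.0660·13 + 0.1233·26 + 0.0721·90 + 0.1343·34 = 44.2699
  x_5 = 0.1287·12 + 0.0783·74 + 0.0749·46 + 0.1406·58 + 0.1541·13 + 1.1243·26 + 0.1288·90 + 0.1134·34 = 65.6155
  x_6 = 0.0593·12 + 0.0720·74 + 0.0424·46 + 0.1183·58 + 0.1432·13 + 0.1070·26 + 1.0742·90 + 0.0561·34 = 118.0846
  x_7 = 0.1397·12 + 0.1385·74 + 0.0453·46 + 0.0473·58 + 0.0867·13 + 0.0825·26 + 0.0844·90 + 1.1462·34 = 66.5954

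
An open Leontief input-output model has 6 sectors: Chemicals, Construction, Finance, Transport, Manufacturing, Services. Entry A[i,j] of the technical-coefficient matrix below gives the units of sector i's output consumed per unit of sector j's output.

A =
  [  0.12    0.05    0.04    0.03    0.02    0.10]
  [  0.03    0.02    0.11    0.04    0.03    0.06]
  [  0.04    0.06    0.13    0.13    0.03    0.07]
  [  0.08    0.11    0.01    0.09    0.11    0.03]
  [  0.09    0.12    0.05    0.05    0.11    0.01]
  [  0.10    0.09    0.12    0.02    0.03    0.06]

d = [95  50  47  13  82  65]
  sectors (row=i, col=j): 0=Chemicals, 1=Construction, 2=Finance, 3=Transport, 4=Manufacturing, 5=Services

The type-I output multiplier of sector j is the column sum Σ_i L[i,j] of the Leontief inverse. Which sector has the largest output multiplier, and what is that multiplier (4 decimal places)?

Form M = I − A:
  [  0.88   -0.05   -0.04   -0.03   -0.02   -0.10]
  [ -0.03    0.98   -0.11   -0.04   -0.03   -0.06]
  [ -0.04   -0.06    0.87   -0.13   -0.03   -0.07]
  [ -0.08   -0.11   -0.01    0.91   -0.11   -0.03]
  [ -0.09   -0.12   -0.05   -0.05    0.89   -0.01]
  [ -0.10   -0.09   -0.12   -0.02   -0.03    0.94]
Leontief inverse L = M⁻¹:
  [  1.1693    0.0900    0.0876    0.0605    0.0444    0.1391]
  [  0.0655    1.0564    0.1528    0.0754    0.0545    0.0888]
  [  0.0952    0.1178    1.1906    0.1849    0.0729    0.1130]
  [  0.1338    0.1617    0.0575    1.1285    0.1521    0.0665]
  [  0.1416    0.1688    0.1016    0.0908    1.1487    0.0485]
  [  0.1502    0.1346    0.1804    0.0642    0.0592    1.1045]
Total output x = L · d:
  x_0 = 1.1693·95 + 0.0900·50 + 0.0876·47 + 0.0605·13 + 0.0444·82 + 0.1391·65 = 133.1653
  x_1 = 0.0655·95 + 1.0564·50 + 0.1528·47 + 0.0754·13 + 0.0545·82 + 0.0888·65 = 77.4441
  x_2 = 0.0952·95 + 0.1178·50 + 1.1906·47 + 0.1849·13 + 0.0729·82 + 0.1130·65 = 86.6224
  x_3 = 0.1338·95 + 0.1617·50 + 0.0575·47 + 1.1285·13 + 0.1521·82 + 0.0665·65 = 54.9657
  x_4 = 0.1416·95 + 0.1688·50 + 0.1016·47 + 0.0908·13 + 1.1487·82 + 0.0485·65 = 125.1990
  x_5 = 0.1502·95 + 0.1346·50 + 0.1804·47 + 0.0642·13 + 0.0592·82 + 1.1045·65 = 106.9537
Output multipliers (column sums of L):
  Chemicals: 1.7556
  Construction: 1.7293
  Finance: 1.7705
  Transport: 1.6042
  Manufacturing: 1.5319
  Services: 1.5603

Finance (1.7705)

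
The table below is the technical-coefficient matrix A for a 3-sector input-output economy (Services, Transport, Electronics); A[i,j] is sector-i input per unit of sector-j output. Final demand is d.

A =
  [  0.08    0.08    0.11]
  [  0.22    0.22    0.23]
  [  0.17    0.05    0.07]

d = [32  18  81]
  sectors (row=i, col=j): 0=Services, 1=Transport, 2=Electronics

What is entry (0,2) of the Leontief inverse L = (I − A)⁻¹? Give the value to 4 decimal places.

Form M = I − A:
  [  0.92   -0.08   -0.11]
  [ -0.22    0.78   -0.23]
  [ -0.17   -0.05    0.93]
Leontief inverse L = M⁻¹:
  [  1.1487    0.1286    0.1677]
  [  0.3921    1.3466    0.3794]
  [  0.2311    0.0959    1.1263]
Total output x = L · d:
  x_0 = 1.1487·32 + 0.1286·18 + 0.1677·81 = 52.6523
  x_1 = 0.3921·32 + 1.3466·18 + 0.3794·81 = 67.5184
  x_2 = 0.2311·32 + 0.0959·18 + 1.1263·81 = 100.3514

L[0,2] = 0.1677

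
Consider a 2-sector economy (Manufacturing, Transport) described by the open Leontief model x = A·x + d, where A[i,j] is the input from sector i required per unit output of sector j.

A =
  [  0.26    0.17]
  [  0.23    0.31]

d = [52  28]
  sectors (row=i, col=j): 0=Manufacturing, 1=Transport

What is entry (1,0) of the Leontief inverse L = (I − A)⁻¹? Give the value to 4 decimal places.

L[1,0] = 0.4878

Form M = I − A:
  [  0.74   -0.17]
  [ -0.23    0.69]
Leontief inverse L = M⁻¹:
  [  1.4634    0.3606]
  [  0.4878    1.5695]
Total output x = L · d:
  x_0 = 1.4634·52 + 0.3606·28 = 86.1930
  x_1 = 0.4878·52 + 1.5695·28 = 69.3107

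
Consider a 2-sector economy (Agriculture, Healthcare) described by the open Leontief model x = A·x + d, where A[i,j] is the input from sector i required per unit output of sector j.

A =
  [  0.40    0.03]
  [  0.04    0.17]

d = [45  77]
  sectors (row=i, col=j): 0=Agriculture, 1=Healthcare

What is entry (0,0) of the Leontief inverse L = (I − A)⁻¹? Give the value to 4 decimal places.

Form M = I − A:
  [  0.60   -0.03]
  [ -0.04    0.83]
Leontief inverse L = M⁻¹:
  [  1.6707    0.0604]
  [  0.0805    1.2077]
Total output x = L · d:
  x_0 = 1.6707·45 + 0.0604·77 = 79.8309
  x_1 = 0.0805·45 + 1.2077·77 = 96.6184

L[0,0] = 1.6707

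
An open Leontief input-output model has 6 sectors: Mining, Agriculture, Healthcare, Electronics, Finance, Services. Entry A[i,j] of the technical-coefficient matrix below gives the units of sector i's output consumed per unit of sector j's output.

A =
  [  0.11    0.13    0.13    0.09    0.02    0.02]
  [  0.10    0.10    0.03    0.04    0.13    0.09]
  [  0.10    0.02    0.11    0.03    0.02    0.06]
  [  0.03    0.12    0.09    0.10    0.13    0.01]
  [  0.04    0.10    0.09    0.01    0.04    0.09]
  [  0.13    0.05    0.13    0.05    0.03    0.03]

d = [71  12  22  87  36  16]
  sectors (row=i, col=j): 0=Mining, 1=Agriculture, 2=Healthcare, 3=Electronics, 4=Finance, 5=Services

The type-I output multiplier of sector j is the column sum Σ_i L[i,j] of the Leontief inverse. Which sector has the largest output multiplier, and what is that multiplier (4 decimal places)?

Form M = I − A:
  [  0.89   -0.13   -0.13   -0.09   -0.02   -0.02]
  [ -0.10    0.90   -0.03   -0.04   -0.13   -0.09]
  [ -0.10   -0.02    0.89   -0.03   -0.02   -0.06]
  [ -0.03   -0.12   -0.09    0.90   -0.13   -0.01]
  [ -0.04   -0.10   -0.09   -0.01    0.96   -0.09]
  [ -0.13   -0.05   -0.13   -0.05   -0.03    0.97]
Leontief inverse L = M⁻¹:
  [  1.1885    0.2073    0.2122    0.1397    0.0782    0.0656]
  [  0.1760    1.1779    0.1122    0.0833    0.1811    0.1375]
  [  0.1563    0.0672    1.1727    0.0631    0.0481    0.0871]
  [  0.0956    0.1936    0.1634    1.1401    0.1879    0.0592]
  [  0.1020    0.1502    0.1513    0.0409    1.0767    0.1257]
  [  0.1974    0.1121    0.2045    0.0915    0.0692    1.0654]
Total output x = L · d:
  x_0 = 1.1885·71 + 0.2073·12 + 0.2122·22 + 0.1397·87 + 0.0782·36 + 0.0656·16 = 107.5578
  x_1 = 0.1760·71 + 1.1779·12 + 0.1122·22 + 0.0833·87 + 0.1811·36 + 0.1375·16 = 45.0706
  x_2 = 0.1563·71 + 0.0672·12 + 1.1727·22 + 0.0631·87 + 0.0481·36 + 0.0871·16 = 46.3159
  x_3 = 0.0956·71 + 0.1936·12 + 0.1634·22 + 1.1401·87 + 0.1879·36 + 0.0592·16 = 119.6098
  x_4 = 0.1020·71 + 0.1502·12 + 0.1513·22 + 0.0409·87 + 1.0767·36 + 0.1257·16 = 56.7044
  x_5 = 0.1974·71 + 0.1121·12 + 0.2045·22 + 0.0915·87 + 0.0692·36 + 1.0654·16 = 47.3595
Output multipliers (column sums of L):
  Mining: 1.9159
  Agriculture: 1.9084
  Healthcare: 2.0164
  Electronics: 1.5586
  Finance: 1.6412
  Services: 1.5406

Healthcare (2.0164)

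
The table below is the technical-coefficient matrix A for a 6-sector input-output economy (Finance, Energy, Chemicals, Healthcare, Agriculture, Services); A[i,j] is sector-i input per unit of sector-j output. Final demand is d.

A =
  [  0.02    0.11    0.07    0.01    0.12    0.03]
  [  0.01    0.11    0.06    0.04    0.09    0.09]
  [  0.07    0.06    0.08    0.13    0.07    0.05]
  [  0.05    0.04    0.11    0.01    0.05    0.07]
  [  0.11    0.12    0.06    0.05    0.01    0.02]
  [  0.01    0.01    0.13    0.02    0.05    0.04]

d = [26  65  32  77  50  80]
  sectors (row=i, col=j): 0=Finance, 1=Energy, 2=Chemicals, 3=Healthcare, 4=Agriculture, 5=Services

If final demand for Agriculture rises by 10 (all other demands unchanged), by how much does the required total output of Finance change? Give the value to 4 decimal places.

Form M = I − A:
  [  0.98   -0.11   -0.07   -0.01   -0.12   -0.03]
  [ -0.01    0.89   -0.06   -0.04   -0.09   -0.09]
  [ -0.07   -0.06    0.92   -0.13   -0.07   -0.05]
  [ -0.05   -0.04   -0.11    0.99   -0.05   -0.07]
  [ -0.11   -0.12   -0.06   -0.05    0.99   -0.02]
  [ -0.01   -0.01   -0.13   -0.02   -0.05    0.96]
Leontief inverse L = M⁻¹:
  [  1.0503    0.1609    0.1139    0.0411    0.1551    0.0601]
  [  0.0391    1.1578    0.1127    0.0709    0.1278    0.1235]
  [  0.1050    0.1140    1.1419    0.1633    0.1165    0.0878]
  [  0.0754    0.0790    0.1543    1.0405    0.0846    0.0954]
  [  0.1323    0.1699    0.1067    0.0766    1.0557    0.0532]
  [  0.0340    0.0397    0.1658    0.0489    0.0755    1.0602]
Total output x = L · d:
  x_0 = 1.0503·26 + 0.1609·65 + 0.1139·32 + 0.0411·77 + 0.1551·50 + 0.0601·80 = 57.1417
  x_1 = 0.0391·26 + 1.1578·65 + 0.1127·32 + 0.0709·77 + 0.1278·50 + 0.1235·80 = 101.6122
  x_2 = 0.1050·26 + 0.1140·65 + 1.1419·32 + 0.1633·77 + 0.1165·50 + 0.0878·80 = 72.1015
  x_3 = 0.0754·26 + 0.0790·65 + 0.1543·32 + 1.0405·77 + 0.0846·50 + 0.0954·80 = 104.0137
  x_4 = 0.1323·26 + 0.1699·65 + 0.1067·32 + 0.0766·77 + 1.0557·50 + 0.0532·80 = 80.8368
  x_5 = 0.0340·26 + 0.0397·65 + 0.1658·32 + 0.0489·77 + 0.0755·50 + 1.0602·80 = 101.1280
Δx_0 = L[0,4] · Δd_4 = 0.1551 · 10 = 1.5511

1.5511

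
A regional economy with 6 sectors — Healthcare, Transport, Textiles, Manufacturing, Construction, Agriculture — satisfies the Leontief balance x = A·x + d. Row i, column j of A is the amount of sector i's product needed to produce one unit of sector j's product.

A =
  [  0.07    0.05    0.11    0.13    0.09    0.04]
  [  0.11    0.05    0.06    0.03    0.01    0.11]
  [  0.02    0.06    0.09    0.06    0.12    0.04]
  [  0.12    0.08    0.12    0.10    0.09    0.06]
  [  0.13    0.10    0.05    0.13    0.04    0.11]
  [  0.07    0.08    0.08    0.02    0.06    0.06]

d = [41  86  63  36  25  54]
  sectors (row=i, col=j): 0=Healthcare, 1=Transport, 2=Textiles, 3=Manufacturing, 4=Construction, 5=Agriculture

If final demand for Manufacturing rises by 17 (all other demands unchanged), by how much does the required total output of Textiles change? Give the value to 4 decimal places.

Form M = I − A:
  [  0.93   -0.05   -0.11   -0.13   -0.09   -0.04]
  [ -0.11    0.95   -0.06   -0.03   -0.01   -0.11]
  [ -0.02   -0.06    0.91   -0.06   -0.12   -0.04]
  [ -0.12   -0.08   -0.12    0.90   -0.09   -0.06]
  [ -0.13   -0.10   -0.05   -0.13    0.96   -0.11]
  [ -0.07   -0.08   -0.08   -0.02   -0.06    0.94]
Leontief inverse L = M⁻¹:
  [  1.1498    0.1155    0.1918    0.2079    0.1589    0.1025]
  [  0.1618    1.0943    0.1188    0.0796    0.0584    0.1519]
  [  0.0842    0.1128    1.1498    0.1192    0.1698    0.0932]
  [  0.2092    0.1531    0.2127    1.1877    0.1674    0.1313]
  [  0.2196    0.1706    0.1426    0.2116    1.1129    0.1791]
  [  0.1250    0.1255    0.1359    0.0712    0.1058    1.1065]
Total output x = L · d:
  x_0 = 1.1498·41 + 0.1155·86 + 0.1918·63 + 0.2079·36 + 0.1589·25 + 0.1025·54 = 86.1455
  x_1 = 0.1618·41 + 1.0943·86 + 0.1188·63 + 0.0796·36 + 0.0584·25 + 0.1519·54 = 120.7544
  x_2 = 0.0842·41 + 0.1128·86 + 1.1498·63 + 0.1192·36 + 0.1698·25 + 0.0932·54 = 99.1533
  x_3 = 0.2092·41 + 0.1531·86 + 0.2127·63 + 1.1877·36 + 0.1674·25 + 0.1313·54 = 89.1803
  x_4 = 0.2196·41 + 0.1706·86 + 0.1426·63 + 0.2116·36 + 1.1129·25 + 0.1791·54 = 77.7748
  x_5 = 0.1250·41 + 0.1255·86 + 0.1359·63 + 0.0712·36 + 0.1058·25 + 1.1065·54 = 89.4393
Δx_2 = L[2,3] · Δd_3 = 0.1192 · 17 = 2.0258

2.0258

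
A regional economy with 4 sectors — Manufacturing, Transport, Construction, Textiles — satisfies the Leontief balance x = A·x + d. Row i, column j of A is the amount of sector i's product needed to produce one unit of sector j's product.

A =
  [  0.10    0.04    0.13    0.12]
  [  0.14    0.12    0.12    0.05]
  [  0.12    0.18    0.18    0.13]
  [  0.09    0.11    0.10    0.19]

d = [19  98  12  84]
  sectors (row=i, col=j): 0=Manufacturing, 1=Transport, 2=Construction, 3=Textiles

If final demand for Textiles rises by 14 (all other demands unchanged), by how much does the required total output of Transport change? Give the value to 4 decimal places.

Form M = I − A:
  [  0.90   -0.04   -0.13   -0.12]
  [ -0.14    0.88   -0.12   -0.05]
  [ -0.12   -0.18    0.82   -0.13]
  [ -0.09   -0.11   -0.10    0.81]
Leontief inverse L = M⁻¹:
  [  1.1845    0.1292    0.2336    0.2210]
  [  0.2344    1.2130    0.2326    0.1469]
  [  0.2557    0.3198    1.3401    0.2727]
  [  0.1950    0.2186    0.2230    1.3127]
Total output x = L · d:
  x_0 = 1.1845·19 + 0.1292·98 + 0.2336·12 + 0.2210·84 = 56.5348
  x_1 = 0.2344·19 + 1.2130·98 + 0.2326·12 + 0.1469·84 = 138.4559
  x_2 = 0.2557·19 + 0.3198·98 + 1.3401·12 + 0.2727·84 = 75.1895
  x_3 = 0.1950·19 + 0.2186·98 + 0.2230·12 + 1.3127·84 = 138.0707
Δx_1 = L[1,3] · Δd_3 = 0.1469 · 14 = 2.0570

2.0570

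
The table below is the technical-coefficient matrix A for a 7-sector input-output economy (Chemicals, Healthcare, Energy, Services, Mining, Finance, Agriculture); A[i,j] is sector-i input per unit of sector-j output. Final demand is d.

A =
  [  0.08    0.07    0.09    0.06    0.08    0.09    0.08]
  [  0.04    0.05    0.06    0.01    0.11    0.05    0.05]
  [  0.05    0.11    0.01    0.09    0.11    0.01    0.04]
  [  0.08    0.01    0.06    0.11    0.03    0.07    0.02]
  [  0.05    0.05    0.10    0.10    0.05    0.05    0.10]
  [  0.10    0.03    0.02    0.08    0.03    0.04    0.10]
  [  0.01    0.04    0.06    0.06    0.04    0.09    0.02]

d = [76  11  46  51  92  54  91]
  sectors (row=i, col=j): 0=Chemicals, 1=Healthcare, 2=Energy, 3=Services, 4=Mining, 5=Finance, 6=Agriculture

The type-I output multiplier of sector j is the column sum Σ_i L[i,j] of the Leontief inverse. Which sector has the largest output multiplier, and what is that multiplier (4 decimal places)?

Form M = I − A:
  [  0.92   -0.07   -0.09   -0.06   -0.08   -0.09   -0.08]
  [ -0.04    0.95   -0.06   -0.01   -0.11   -0.05   -0.05]
  [ -0.05   -0.11    0.99   -0.09   -0.11   -0.01   -0.04]
  [ -0.08   -0.01   -0.06    0.89   -0.03   -0.07   -0.02]
  [ -0.05   -0.05   -0.10   -0.10    0.95   -0.05   -0.10]
  [ -0.10   -0.03   -0.02   -0.08   -0.03    0.96   -0.10]
  [ -0.01   -0.04   -0.06   -0.06   -0.04   -0.09    0.98]
Leontief inverse L = M⁻¹:
  [  1.1361    0.1194    0.1438    0.1304    0.1405    0.1438    0.1364]
  [  0.0761    1.0848    0.0988    0.0582    0.1518    0.0853    0.0910]
  [  0.0914    0.1441    1.0577    0.1427    0.1565    0.0534    0.0823]
  [  0.1245    0.0422    0.0971    1.1638    0.0693    0.1088    0.0582]
  [  0.0987    0.0933    0.1468    0.1651    1.1032    0.0987    0.1448]
  [  0.1408    0.0627    0.0619    0.1312    0.0705    1.0849    0.1378]
  [  0.0449    0.0665    0.0879    0.1025    0.0730    0.1185    1.0527]
Total output x = L · d:
  x_0 = 1.1361·76 + 0.1194·11 + 0.1438·46 + 0.1304·51 + 0.1405·92 + 0.1438·54 + 0.1364·91 = 134.0253
  x_1 = 0.0761·76 + 1.0848·11 + 0.0988·46 + 0.0582·51 + 0.1518·92 + 0.0853·54 + 0.0910·91 = 52.0812
  x_2 = 0.0914·76 + 0.1441·11 + 1.0577·46 + 0.1427·51 + 0.1565·92 + 0.0534·54 + 0.0823·91 = 89.2240
  x_3 = 0.1245·76 + 0.0422·11 + 0.0971·46 + 1.1638·51 + 0.0693·92 + 0.1088·54 + 0.0582·91 = 91.2935
  x_4 = 0.0987·76 + 0.0933·11 + 0.1468·46 + 0.1651·51 + 1.1032·92 + 0.0987·54 + 0.1448·91 = 143.7007
  x_5 = 0.1408·76 + 0.0627·11 + 0.0619·46 + 0.1312·51 + 0.0705·92 + 1.0849·54 + 0.1378·91 = 98.5372
  x_6 = 0.0449·76 + 0.0665·11 + 0.0879·46 + 0.1025·51 + 0.0730·92 + 0.1185·54 + 1.0527·91 = 122.3173
Output multipliers (column sums of L):
  Chemicals: 1.7123
  Healthcare: 1.6130
  Energy: 1.6940
  Services: 1.8938
  Mining: 1.7647
  Finance: 1.6935
  Agriculture: 1.7032

Services (1.8938)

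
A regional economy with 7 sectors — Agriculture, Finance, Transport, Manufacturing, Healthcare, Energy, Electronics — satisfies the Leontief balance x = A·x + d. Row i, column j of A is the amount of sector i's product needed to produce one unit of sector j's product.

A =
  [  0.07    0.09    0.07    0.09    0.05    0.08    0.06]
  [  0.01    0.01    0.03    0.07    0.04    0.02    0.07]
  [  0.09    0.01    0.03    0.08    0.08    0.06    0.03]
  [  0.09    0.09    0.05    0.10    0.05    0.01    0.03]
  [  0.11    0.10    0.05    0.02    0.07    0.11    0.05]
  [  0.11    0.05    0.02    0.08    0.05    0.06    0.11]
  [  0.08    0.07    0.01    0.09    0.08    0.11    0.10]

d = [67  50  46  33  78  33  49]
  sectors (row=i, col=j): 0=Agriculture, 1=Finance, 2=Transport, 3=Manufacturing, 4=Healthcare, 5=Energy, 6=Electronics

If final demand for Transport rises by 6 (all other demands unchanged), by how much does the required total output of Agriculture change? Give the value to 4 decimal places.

0.6261

Form M = I − A:
  [  0.93   -0.09   -0.07   -0.09   -0.05   -0.08   -0.06]
  [ -0.01    0.99   -0.03   -0.07   -0.04   -0.02   -0.07]
  [ -0.09   -0.01    0.97   -0.08   -0.08   -0.06   -0.03]
  [ -0.09   -0.09   -0.05    0.90   -0.05   -0.01   -0.03]
  [ -0.11   -0.10   -0.05   -0.02    0.93   -0.11   -0.05]
  [ -0.11   -0.05   -0.02   -0.08   -0.05    0.94   -0.11]
  [ -0.08   -0.07   -0.01   -0.09   -0.08   -0.11    0.90]
Leontief inverse L = M⁻¹:
  [  1.1407    0.1449    0.1044    0.1607    0.1026    0.1344    0.1183]
  [  0.0485    1.0410    0.0467    0.1059    0.0683    0.0500    0.0992]
  [  0.1492    0.0592    1.0596    0.1332    0.1209    0.1058    0.0740]
  [  0.1446    0.1362    0.0809    1.1573    0.0919    0.0520    0.0730]
  [  0.1811    0.1554    0.0850    0.0891    1.1226    0.1697    0.1131]
  [  0.1798    0.1093    0.0541    0.1499    0.1018    1.1183    0.1696]
  [  0.1594    0.1353    0.0469    0.1660    0.1372    0.1740    1.1682]
Total output x = L · d:
  x_0 = 1.1407·67 + 0.1449·50 + 0.1044·46 + 0.1607·33 + 0.1026·78 + 0.1344·33 + 0.1183·49 = 112.0005
  x_1 = 0.0485·67 + 1.0410·50 + 0.0467·46 + 0.1059·33 + 0.0683·78 + 0.0500·33 + 0.0992·49 = 72.7816
  x_2 = 0.1492·67 + 0.0592·50 + 1.0596·46 + 0.1332·33 + 0.1209·78 + 0.1058·33 + 0.0740·49 = 82.6424
  x_3 = 0.1446·67 + 0.1362·50 + 0.0809·46 + 1.1573·33 + 0.0919·78 + 0.0520·33 + 0.0730·49 = 70.8660
  x_4 = 0.1811·67 + 0.1554·50 + 0.0850·46 + 0.0891·33 + 1.1226·78 + 0.1697·33 + 0.1131·49 = 125.4595
  x_5 = 0.1798·67 + 0.1093·50 + 0.0541·46 + 0.1499·33 + 0.1018·78 + 1.1183·33 + 0.1696·49 = 78.1045
  x_6 = 0.1594·67 + 0.1353·50 + 0.0469·46 + 0.1660·33 + 0.1372·78 + 0.1740·33 + 1.1682·49 = 98.7638
Δx_0 = L[0,2] · Δd_2 = 0.1044 · 6 = 0.6261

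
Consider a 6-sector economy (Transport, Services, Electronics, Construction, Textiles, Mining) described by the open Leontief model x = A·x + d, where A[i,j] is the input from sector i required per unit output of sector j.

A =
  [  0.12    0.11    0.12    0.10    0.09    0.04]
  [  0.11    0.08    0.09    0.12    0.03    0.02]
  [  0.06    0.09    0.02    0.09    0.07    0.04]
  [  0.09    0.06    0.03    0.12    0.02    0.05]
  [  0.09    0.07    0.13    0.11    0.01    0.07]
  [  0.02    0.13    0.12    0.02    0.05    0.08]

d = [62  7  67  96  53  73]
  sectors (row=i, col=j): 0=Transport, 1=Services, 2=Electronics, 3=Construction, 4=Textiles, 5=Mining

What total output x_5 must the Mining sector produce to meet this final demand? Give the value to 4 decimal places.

112.6281

Form M = I − A:
  [  0.88   -0.11   -0.12   -0.10   -0.09   -0.04]
  [ -0.11    0.92   -0.09   -0.12   -0.03   -0.02]
  [ -0.06   -0.09    0.98   -0.09   -0.07   -0.04]
  [ -0.09   -0.06   -0.03    0.88   -0.02   -0.05]
  [ -0.09   -0.07   -0.13   -0.11    0.99   -0.07]
  [ -0.02   -0.13   -0.12   -0.02   -0.05    0.92]
Leontief inverse L = M⁻¹:
  [  1.2125    0.2011    0.2024    0.2053    0.1392    0.0876]
  [  0.1831    1.1499    0.1502    0.2029    0.0690    0.0558]
  [  0.1195    0.1473    1.0751    0.1575    0.0981    0.0712]
  [  0.1488    0.1185    0.0821    1.1860    0.0510    0.0809]
  [  0.1610    0.1460    0.1919    0.1918    1.0521    0.1090]
  [  0.0798    0.1966    0.1781    0.0899    0.0839    1.1137]
Total output x = L · d:
  x_0 = 1.2125·62 + 0.2011·7 + 0.2024·67 + 0.2053·96 + 0.1392·53 + 0.0876·73 = 123.6346
  x_1 = 0.1831·62 + 1.1499·7 + 0.1502·67 + 0.2029·96 + 0.0690·53 + 0.0558·73 = 56.6667
  x_2 = 0.1195·62 + 0.1473·7 + 1.0751·67 + 0.1575·96 + 0.0981·53 + 0.0712·73 = 105.9846
  x_3 = 0.1488·62 + 0.1185·7 + 0.0821·67 + 1.1860·96 + 0.0510·53 + 0.0809·73 = 138.0205
  x_4 = 0.1610·62 + 0.1460·7 + 0.1919·67 + 0.1918·96 + 1.0521·53 + 0.1090·73 = 105.9980
  x_5 = 0.0798·62 + 0.1966·7 + 0.1781·67 + 0.0899·96 + 0.0839·53 + 1.1137·73 = 112.6281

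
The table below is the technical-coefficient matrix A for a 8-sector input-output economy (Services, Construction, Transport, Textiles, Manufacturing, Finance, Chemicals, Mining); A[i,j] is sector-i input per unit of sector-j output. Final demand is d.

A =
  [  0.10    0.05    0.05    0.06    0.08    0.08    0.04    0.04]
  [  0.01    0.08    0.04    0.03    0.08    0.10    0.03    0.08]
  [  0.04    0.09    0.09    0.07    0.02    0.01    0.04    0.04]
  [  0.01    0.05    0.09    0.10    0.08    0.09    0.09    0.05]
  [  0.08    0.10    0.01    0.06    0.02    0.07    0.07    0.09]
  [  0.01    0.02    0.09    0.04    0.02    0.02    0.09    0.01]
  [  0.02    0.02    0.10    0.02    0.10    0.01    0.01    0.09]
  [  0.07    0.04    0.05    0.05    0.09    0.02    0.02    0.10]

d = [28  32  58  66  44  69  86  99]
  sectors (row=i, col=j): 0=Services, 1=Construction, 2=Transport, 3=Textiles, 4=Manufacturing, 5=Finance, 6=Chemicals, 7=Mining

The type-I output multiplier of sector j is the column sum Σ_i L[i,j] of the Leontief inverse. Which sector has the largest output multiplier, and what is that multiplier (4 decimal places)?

Form M = I − A:
  [  0.90   -0.05   -0.05   -0.06   -0.08   -0.08   -0.04   -0.04]
  [ -0.01    0.92   -0.04   -0.03   -0.08   -0.10   -0.03   -0.08]
  [ -0.04   -0.09    0.91   -0.07   -0.02   -0.01   -0.04   -0.04]
  [ -0.01   -0.05   -0.09    0.90   -0.08   -0.09   -0.09   -0.05]
  [ -0.08   -0.10   -0.01   -0.06    0.98   -0.07   -0.07   -0.09]
  [ -0.01   -0.02   -0.09   -0.04   -0.02    0.98   -0.09   -0.01]
  [ -0.02   -0.02   -0.10   -0.02   -0.10   -0.01    0.99   -0.09]
  [ -0.07   -0.04   -0.05   -0.05   -0.09   -0.02   -0.02    0.90]
Leontief inverse L = M⁻¹:
  [  1.1406    0.1015    0.1066    0.1093    0.1325    0.1268    0.0862    0.0938]
  [  0.0416    1.1255    0.0886    0.0704    0.1248    0.1379    0.0698    0.1307]
  [  0.0679    0.1345    1.1378    0.1104    0.0651    0.0482    0.0736    0.0861]
  [  0.0466    0.1066    0.1580    1.1546    0.1374    0.1359    0.1408    0.1120]
  [  0.1170    0.1473    0.0671    0.1057    1.0793    0.1162    0.1114    0.1475]
  [  0.0291    0.0505    0.1289    0.0683    0.0515    1.0412    0.1133    0.0434]
  [  0.0538    0.0640    0.1389    0.0581    0.1367    0.0408    1.0412    0.1357]
  [  0.1105    0.0886    0.0969    0.0953    0.1392    0.0619    0.0585    1.1540]
Total output x = L · d:
  x_0 = 1.1406·28 + 0.1015·32 + 0.1066·58 + 0.1093·66 + 0.1325·44 + 0.1268·69 + 0.0862·86 + 0.0938·99 = 79.8591
  x_1 = 0.0416·28 + 1.1255·32 + 0.0886·58 + 0.0704·66 + 0.1248·44 + 0.1379·69 + 0.0698·86 + 0.1307·99 = 80.9115
  x_2 = 0.0679·28 + 0.1345·32 + 1.1378·58 + 0.1104·66 + 0.0651·44 + 0.0482·69 + 0.0736·86 + 0.0861·99 = 100.5199
  x_3 = 0.0466·28 + 0.1066·32 + 0.1580·58 + 1.1546·66 + 0.1374·44 + 0.1359·69 + 0.1408·86 + 0.1120·99 = 128.7049
  x_4 = 0.1170·28 + 0.1473·32 + 0.0671·58 + 0.1057·66 + 1.0793·44 + 0.1162·69 + 0.1114·86 + 0.1475·99 = 98.5418
  x_5 = 0.0291·28 + 0.0505·32 + 0.1289·58 + 0.0683·66 + 0.0515·44 + 1.0412·69 + 0.1133·86 + 0.0434·99 = 102.5632
  x_6 = 0.0538·28 + 0.0640·32 + 0.1389·58 + 0.0581·66 + 0.1367·44 + 0.0408·69 + 1.0412·86 + 0.1357·99 = 127.2693
  x_7 = 0.1105·28 + 0.0886·32 + 0.0969·58 + 0.0953·66 + 0.1392·44 + 0.0619·69 + 0.0585·86 + 1.1540·99 = 147.5036
Output multipliers (column sums of L):
  Services: 1.6070
  Construction: 1.8183
  Transport: 1.9227
  Textiles: 1.7722
  Manufacturing: 1.8665
  Finance: 1.7090
  Chemicals: 1.6947
  Mining: 1.9032

Transport (1.9227)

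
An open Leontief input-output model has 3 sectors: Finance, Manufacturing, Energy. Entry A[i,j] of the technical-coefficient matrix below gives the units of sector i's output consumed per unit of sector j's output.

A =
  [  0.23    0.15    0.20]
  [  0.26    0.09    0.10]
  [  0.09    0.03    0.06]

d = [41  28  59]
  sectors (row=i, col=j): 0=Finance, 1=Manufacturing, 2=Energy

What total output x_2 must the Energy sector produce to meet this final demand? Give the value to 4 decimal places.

72.8563

Form M = I − A:
  [  0.77   -0.15   -0.20]
  [ -0.26    0.91   -0.10]
  [ -0.09   -0.03    0.94]
Leontief inverse L = M⁻¹:
  [  1.4197    0.2448    0.3281]
  [  0.4221    1.1756    0.2149]
  [  0.1494    0.0610    1.1021]
Total output x = L · d:
  x_0 = 1.4197·41 + 0.2448·28 + 0.3281·59 = 84.4230
  x_1 = 0.4221·41 + 1.1756·28 + 0.2149·59 = 62.8963
  x_2 = 0.1494·41 + 0.0610·28 + 1.1021·59 = 72.8563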